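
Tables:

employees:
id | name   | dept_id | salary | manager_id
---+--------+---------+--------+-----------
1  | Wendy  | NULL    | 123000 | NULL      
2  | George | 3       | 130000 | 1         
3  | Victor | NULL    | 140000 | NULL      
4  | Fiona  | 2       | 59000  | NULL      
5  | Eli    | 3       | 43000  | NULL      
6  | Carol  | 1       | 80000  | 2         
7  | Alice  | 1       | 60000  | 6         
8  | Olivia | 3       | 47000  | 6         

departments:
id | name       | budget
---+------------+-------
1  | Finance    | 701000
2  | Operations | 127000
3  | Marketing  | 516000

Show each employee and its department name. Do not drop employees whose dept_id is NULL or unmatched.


LEFT JOIN keeps every row from employees (the left table); where dept_id has no match in departments, the department columns become NULL. Walk through each employee:
  - employee 1 (Wendy): dept_id=NULL, no match -> kept with NULL
  - employee 2 (George): dept_id=3 -> matches Marketing
  - employee 3 (Victor): dept_id=NULL, no match -> kept with NULL
  - employee 4 (Fiona): dept_id=2 -> matches Operations
  - employee 5 (Eli): dept_id=3 -> matches Marketing
  - employee 6 (Carol): dept_id=1 -> matches Finance
  - employee 7 (Alice): dept_id=1 -> matches Finance
  - employee 8 (Olivia): dept_id=3 -> matches Marketing
All 8 rows appear; 2 have NULL department.

SQL:
SELECT a.name, b.name AS department
FROM employees a
LEFT JOIN departments b ON a.dept_id = b.id

Result:
name   | department
-------+-----------
Wendy  | NULL      
George | Marketing 
Victor | NULL      
Fiona  | Operations
Eli    | Marketing 
Carol  | Finance   
Alice  | Finance   
Olivia | Marketing 


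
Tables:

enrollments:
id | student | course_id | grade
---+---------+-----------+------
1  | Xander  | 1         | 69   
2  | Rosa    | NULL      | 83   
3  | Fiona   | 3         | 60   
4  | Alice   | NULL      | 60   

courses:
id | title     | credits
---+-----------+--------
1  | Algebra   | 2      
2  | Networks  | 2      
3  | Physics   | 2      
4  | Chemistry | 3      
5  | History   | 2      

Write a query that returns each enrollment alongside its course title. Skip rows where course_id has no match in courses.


INNER JOIN keeps only enrollments rows whose course_id matches an id in courses. Walk through each enrollment:
  - enrollment 1 (Xander): course_id=1 -> matches Algebra
  - enrollment 2 (Rosa): course_id=NULL, no match -> dropped
  - enrollment 3 (Fiona): course_id=3 -> matches Physics
  - enrollment 4 (Alice): course_id=NULL, no match -> dropped
So 2 of 4 rows are dropped.

SQL:
SELECT a.student, b.title AS course
FROM enrollments a
INNER JOIN courses b ON a.course_id = b.id

Result:
student | course 
--------+--------
Xander  | Algebra
Fiona   | Physics


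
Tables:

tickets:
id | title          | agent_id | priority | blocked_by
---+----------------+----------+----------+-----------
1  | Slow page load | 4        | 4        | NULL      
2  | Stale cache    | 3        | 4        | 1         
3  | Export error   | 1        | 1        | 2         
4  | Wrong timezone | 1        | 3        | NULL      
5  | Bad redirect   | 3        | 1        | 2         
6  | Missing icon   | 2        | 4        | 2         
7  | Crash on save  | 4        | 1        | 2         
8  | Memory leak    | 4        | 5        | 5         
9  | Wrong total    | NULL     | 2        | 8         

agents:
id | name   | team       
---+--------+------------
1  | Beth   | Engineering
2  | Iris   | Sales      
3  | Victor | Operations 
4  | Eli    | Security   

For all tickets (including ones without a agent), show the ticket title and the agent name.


LEFT JOIN keeps every row from tickets (the left table); where agent_id has no match in agents, the agent columns become NULL. Walk through each ticket:
  - ticket 1 (Slow page load): agent_id=4 -> matches Eli
  - ticket 2 (Stale cache): agent_id=3 -> matches Victor
  - ticket 3 (Export error): agent_id=1 -> matches Beth
  - ticket 4 (Wrong timezone): agent_id=1 -> matches Beth
  - ticket 5 (Bad redirect): agent_id=3 -> matches Victor
  - ticket 6 (Missing icon): agent_id=2 -> matches Iris
  - ticket 7 (Crash on save): agent_id=4 -> matches Eli
  - ticket 8 (Memory leak): agent_id=4 -> matches Eli
  - ticket 9 (Wrong total): agent_id=NULL, no match -> kept with NULL
All 9 rows appear; 1 has NULL agent.

SQL:
SELECT a.title, b.name AS agent
FROM tickets a
LEFT JOIN agents b ON a.agent_id = b.id

Result:
title          | agent 
---------------+-------
Slow page load | Eli   
Stale cache    | Victor
Export error   | Beth  
Wrong timezone | Beth  
Bad redirect   | Victor
Missing icon   | Iris  
Crash on save  | Eli   
Memory leak    | Eli   
Wrong total    | NULL  


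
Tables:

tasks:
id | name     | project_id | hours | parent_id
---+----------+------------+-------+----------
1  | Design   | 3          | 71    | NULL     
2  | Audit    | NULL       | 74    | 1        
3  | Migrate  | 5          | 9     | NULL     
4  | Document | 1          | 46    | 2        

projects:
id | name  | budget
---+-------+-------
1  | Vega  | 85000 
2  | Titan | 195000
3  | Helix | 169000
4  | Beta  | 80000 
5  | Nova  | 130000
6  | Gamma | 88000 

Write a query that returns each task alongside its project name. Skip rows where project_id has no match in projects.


INNER JOIN keeps only tasks rows whose project_id matches an id in projects. Walk through each task:
  - task 1 (Design): project_id=3 -> matches Helix
  - task 2 (Audit): project_id=NULL, no match -> dropped
  - task 3 (Migrate): project_id=5 -> matches Nova
  - task 4 (Document): project_id=1 -> matches Vega
So 1 of 4 rows is dropped.

SQL:
SELECT a.name, b.name AS project
FROM tasks a
INNER JOIN projects b ON a.project_id = b.id

Result:
name     | project
---------+--------
Design   | Helix  
Migrate  | Nova   
Document | Vega   


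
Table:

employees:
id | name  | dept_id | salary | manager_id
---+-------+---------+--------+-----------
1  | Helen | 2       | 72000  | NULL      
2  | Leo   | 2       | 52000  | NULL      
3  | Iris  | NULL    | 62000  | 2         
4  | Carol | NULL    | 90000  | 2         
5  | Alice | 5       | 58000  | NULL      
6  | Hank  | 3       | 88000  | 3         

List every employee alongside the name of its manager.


This is a self-join: employees is joined to a second copy of itself, matching each row's manager_id to another row's id. Use LEFT JOIN so rows with manager_id=NULL are kept.
  - employee 1 (Helen): manager_id=NULL -> NULL
  - employee 2 (Leo): manager_id=NULL -> NULL
  - employee 3 (Iris): manager_id=2 -> Leo
  - employee 4 (Carol): manager_id=2 -> Leo
  - employee 5 (Alice): manager_id=NULL -> NULL
  - employee 6 (Hank): manager_id=3 -> Iris

SQL:
SELECT a.name AS item, b.name AS manager
FROM employees a
LEFT JOIN employees b ON a.manager_id = b.id

Result:
item  | manager
------+--------
Helen | NULL   
Leo   | NULL   
Iris  | Leo    
Carol | Leo    
Alice | NULL   
Hank  | Iris   


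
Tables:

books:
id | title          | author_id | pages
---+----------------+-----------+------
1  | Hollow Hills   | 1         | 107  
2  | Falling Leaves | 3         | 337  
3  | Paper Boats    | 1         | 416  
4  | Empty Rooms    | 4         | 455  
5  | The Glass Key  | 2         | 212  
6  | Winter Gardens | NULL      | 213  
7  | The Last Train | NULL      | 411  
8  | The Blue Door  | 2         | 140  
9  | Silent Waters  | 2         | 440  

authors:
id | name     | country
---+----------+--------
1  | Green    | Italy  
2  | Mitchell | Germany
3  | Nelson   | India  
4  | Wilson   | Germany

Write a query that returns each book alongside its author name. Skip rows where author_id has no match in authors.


INNER JOIN keeps only books rows whose author_id matches an id in authors. Walk through each book:
  - book 1 (Hollow Hills): author_id=1 -> matches Green
  - book 2 (Falling Leaves): author_id=3 -> matches Nelson
  - book 3 (Paper Boats): author_id=1 -> matches Green
  - book 4 (Empty Rooms): author_id=4 -> matches Wilson
  - book 5 (The Glass Key): author_id=2 -> matches Mitchell
  - book 6 (Winter Gardens): author_id=NULL, no match -> dropped
  - book 7 (The Last Train): author_id=NULL, no match -> dropped
  - book 8 (The Blue Door): author_id=2 -> matches Mitchell
  - book 9 (Silent Waters): author_id=2 -> matches Mitchell
So 2 of 9 rows are dropped.

SQL:
SELECT a.title, b.name AS author
FROM books a
INNER JOIN authors b ON a.author_id = b.id

Result:
title          | author  
---------------+---------
Hollow Hills   | Green   
Falling Leaves | Nelson  
Paper Boats    | Green   
Empty Rooms    | Wilson  
The Glass Key  | Mitchell
The Blue Door  | Mitchell
Silent Waters  | Mitchell


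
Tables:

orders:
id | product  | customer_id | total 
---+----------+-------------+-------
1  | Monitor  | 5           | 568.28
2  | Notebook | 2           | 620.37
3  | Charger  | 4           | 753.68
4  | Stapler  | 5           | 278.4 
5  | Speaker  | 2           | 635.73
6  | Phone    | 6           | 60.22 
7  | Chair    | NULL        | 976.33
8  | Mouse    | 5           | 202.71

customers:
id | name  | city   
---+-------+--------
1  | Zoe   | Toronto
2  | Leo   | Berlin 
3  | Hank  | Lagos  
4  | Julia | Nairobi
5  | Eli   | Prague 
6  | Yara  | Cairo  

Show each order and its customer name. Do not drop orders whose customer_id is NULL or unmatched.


LEFT JOIN keeps every row from orders (the left table); where customer_id has no match in customers, the customer columns become NULL. Walk through each order:
  - order 1 (Monitor): customer_id=5 -> matches Eli
  - order 2 (Notebook): customer_id=2 -> matches Leo
  - order 3 (Charger): customer_id=4 -> matches Julia
  - order 4 (Stapler): customer_id=5 -> matches Eli
  - order 5 (Speaker): customer_id=2 -> matches Leo
  - order 6 (Phone): customer_id=6 -> matches Yara
  - order 7 (Chair): customer_id=NULL, no match -> kept with NULL
  - order 8 (Mouse): customer_id=5 -> matches Eli
All 8 rows appear; 1 has NULL customer.

SQL:
SELECT a.product, b.name AS customer
FROM orders a
LEFT JOIN customers b ON a.customer_id = b.id

Result:
product  | customer
---------+---------
Monitor  | Eli     
Notebook | Leo     
Charger  | Julia   
Stapler  | Eli     
Speaker  | Leo     
Phone    | Yara    
Chair    | NULL    
Mouse    | Eli     


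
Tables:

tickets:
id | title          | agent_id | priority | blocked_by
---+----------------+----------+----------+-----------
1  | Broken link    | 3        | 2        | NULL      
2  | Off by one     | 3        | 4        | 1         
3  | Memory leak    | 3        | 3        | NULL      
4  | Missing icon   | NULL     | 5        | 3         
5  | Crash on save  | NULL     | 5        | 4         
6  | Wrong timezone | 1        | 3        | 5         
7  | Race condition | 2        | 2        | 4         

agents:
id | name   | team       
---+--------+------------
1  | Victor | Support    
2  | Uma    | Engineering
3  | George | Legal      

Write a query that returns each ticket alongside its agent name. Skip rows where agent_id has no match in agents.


INNER JOIN keeps only tickets rows whose agent_id matches an id in agents. Walk through each ticket:
  - ticket 1 (Broken link): agent_id=3 -> matches George
  - ticket 2 (Off by one): agent_id=3 -> matches George
  - ticket 3 (Memory leak): agent_id=3 -> matches George
  - ticket 4 (Missing icon): agent_id=NULL, no match -> dropped
  - ticket 5 (Crash on save): agent_id=NULL, no match -> dropped
  - ticket 6 (Wrong timezone): agent_id=1 -> matches Victor
  - ticket 7 (Race condition): agent_id=2 -> matches Uma
So 2 of 7 rows are dropped.

SQL:
SELECT a.title, b.name AS agent
FROM tickets a
INNER JOIN agents b ON a.agent_id = b.id

Result:
title          | agent 
---------------+-------
Broken link    | George
Off by one     | George
Memory leak    | George
Wrong timezone | Victor
Race condition | Uma   


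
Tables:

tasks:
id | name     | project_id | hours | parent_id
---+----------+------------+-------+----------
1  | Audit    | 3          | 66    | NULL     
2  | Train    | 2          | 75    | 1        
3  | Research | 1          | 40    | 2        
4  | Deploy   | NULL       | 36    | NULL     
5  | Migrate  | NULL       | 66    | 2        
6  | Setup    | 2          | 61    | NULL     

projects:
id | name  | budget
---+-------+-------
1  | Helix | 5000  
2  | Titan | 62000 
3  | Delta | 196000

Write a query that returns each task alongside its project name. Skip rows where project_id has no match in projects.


INNER JOIN keeps only tasks rows whose project_id matches an id in projects. Walk through each task:
  - task 1 (Audit): project_id=3 -> matches Delta
  - task 2 (Train): project_id=2 -> matches Titan
  - task 3 (Research): project_id=1 -> matches Helix
  - task 4 (Deploy): project_id=NULL, no match -> dropped
  - task 5 (Migrate): project_id=NULL, no match -> dropped
  - task 6 (Setup): project_id=2 -> matches Titan
So 2 of 6 rows are dropped.

SQL:
SELECT a.name, b.name AS project
FROM tasks a
INNER JOIN projects b ON a.project_id = b.id

Result:
name     | project
---------+--------
Audit    | Delta  
Train    | Titan  
Research | Helix  
Setup    | Titan  


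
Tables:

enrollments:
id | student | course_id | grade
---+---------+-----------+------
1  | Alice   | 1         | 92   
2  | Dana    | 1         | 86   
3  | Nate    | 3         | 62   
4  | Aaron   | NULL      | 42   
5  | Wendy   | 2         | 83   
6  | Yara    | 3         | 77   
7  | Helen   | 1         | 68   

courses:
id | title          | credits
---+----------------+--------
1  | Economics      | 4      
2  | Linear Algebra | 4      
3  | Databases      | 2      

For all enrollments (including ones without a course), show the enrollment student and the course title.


LEFT JOIN keeps every row from enrollments (the left table); where course_id has no match in courses, the course columns become NULL. Walk through each enrollment:
  - enrollment 1 (Alice): course_id=1 -> matches Economics
  - enrollment 2 (Dana): course_id=1 -> matches Economics
  - enrollment 3 (Nate): course_id=3 -> matches Databases
  - enrollment 4 (Aaron): course_id=NULL, no match -> kept with NULL
  - enrollment 5 (Wendy): course_id=2 -> matches Linear Algebra
  - enrollment 6 (Yara): course_id=3 -> matches Databases
  - enrollment 7 (Helen): course_id=1 -> matches Economics
All 7 rows appear; 1 has NULL course.

SQL:
SELECT a.student, b.title AS course
FROM enrollments a
LEFT JOIN courses b ON a.course_id = b.id

Result:
student | course        
--------+---------------
Alice   | Economics     
Dana    | Economics     
Nate    | Databases     
Aaron   | NULL          
Wendy   | Linear Algebra
Yara    | Databases     
Helen   | Economics     


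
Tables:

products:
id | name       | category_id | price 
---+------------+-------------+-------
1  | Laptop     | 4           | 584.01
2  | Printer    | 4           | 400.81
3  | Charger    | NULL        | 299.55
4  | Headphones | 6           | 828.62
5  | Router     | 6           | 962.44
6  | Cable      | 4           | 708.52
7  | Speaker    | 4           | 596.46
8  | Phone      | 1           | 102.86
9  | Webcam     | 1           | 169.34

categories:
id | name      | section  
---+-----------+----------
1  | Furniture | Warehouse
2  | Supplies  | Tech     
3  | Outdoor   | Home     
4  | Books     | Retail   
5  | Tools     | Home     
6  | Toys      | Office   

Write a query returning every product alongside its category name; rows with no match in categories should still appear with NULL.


LEFT JOIN keeps every row from products (the left table); where category_id has no match in categories, the category columns become NULL. Walk through each product:
  - product 1 (Laptop): category_id=4 -> matches Books
  - product 2 (Printer): category_id=4 -> matches Books
  - product 3 (Charger): category_id=NULL, no match -> kept with NULL
  - product 4 (Headphones): category_id=6 -> matches Toys
  - product 5 (Router): category_id=6 -> matches Toys
  - product 6 (Cable): category_id=4 -> matches Books
  - product 7 (Speaker): category_id=4 -> matches Books
  - product 8 (Phone): category_id=1 -> matches Furniture
  - product 9 (Webcam): category_id=1 -> matches Furniture
All 9 rows appear; 1 has NULL category.

SQL:
SELECT a.name, b.name AS category
FROM products a
LEFT JOIN categories b ON a.category_id = b.id

Result:
name       | category 
-----------+----------
Laptop     | Books    
Printer    | Books    
Charger    | NULL     
Headphones | Toys     
Router     | Toys     
Cable      | Books    
Speaker    | Books    
Phone      | Furniture
Webcam     | Furniture


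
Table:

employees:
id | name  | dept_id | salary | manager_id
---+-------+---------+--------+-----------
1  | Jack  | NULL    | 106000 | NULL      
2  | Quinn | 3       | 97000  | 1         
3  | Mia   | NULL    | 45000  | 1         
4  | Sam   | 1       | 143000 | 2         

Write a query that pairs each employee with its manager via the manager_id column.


This is a self-join: employees is joined to a second copy of itself, matching each row's manager_id to another row's id. Use LEFT JOIN so rows with manager_id=NULL are kept.
  - employee 1 (Jack): manager_id=NULL -> NULL
  - employee 2 (Quinn): manager_id=1 -> Jack
  - employee 3 (Mia): manager_id=1 -> Jack
  - employee 4 (Sam): manager_id=2 -> Quinn

SQL:
SELECT a.name AS item, b.name AS manager
FROM employees a
LEFT JOIN employees b ON a.manager_id = b.id

Result:
item  | manager
------+--------
Jack  | NULL   
Quinn | Jack   
Mia   | Jack   
Sam   | Quinn  


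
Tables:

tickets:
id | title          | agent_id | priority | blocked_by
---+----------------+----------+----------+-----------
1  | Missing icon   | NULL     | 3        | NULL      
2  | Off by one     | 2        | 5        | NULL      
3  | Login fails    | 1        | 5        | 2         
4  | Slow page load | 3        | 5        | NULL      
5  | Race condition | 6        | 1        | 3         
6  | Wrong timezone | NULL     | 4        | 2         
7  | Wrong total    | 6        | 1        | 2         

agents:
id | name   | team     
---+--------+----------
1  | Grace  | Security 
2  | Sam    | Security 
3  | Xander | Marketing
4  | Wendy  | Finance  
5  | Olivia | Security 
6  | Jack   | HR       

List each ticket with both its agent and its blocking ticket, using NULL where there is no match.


Two LEFT JOINs from the same base table tickets: one to agents via agent_id, one to tickets itself via blocked_by. Both are LEFT so every ticket is preserved.
Match against agents:
  - ticket 1 (Missing icon): agent_id=NULL, no match -> kept with NULL
  - ticket 2 (Off by one): agent_id=2 -> matches Sam
  - ticket 3 (Login fails): agent_id=1 -> matches Grace
  - ticket 4 (Slow page load): agent_id=3 -> matches Xander
  - ticket 5 (Race condition): agent_id=6 -> matches Jack
  - ticket 6 (Wrong timezone): agent_id=NULL, no match -> kept with NULL
  - ticket 7 (Wrong total): agent_id=6 -> matches Jack
Match against tickets (self):
  - ticket 1 (Missing icon): blocked_by=NULL -> NULL
  - ticket 2 (Off by one): blocked_by=NULL -> NULL
  - ticket 3 (Login fails): blocked_by=2 -> Off by one
  - ticket 4 (Slow page load): blocked_by=NULL -> NULL
  - ticket 5 (Race condition): blocked_by=3 -> Login fails
  - ticket 6 (Wrong timezone): blocked_by=2 -> Off by one
  - ticket 7 (Wrong total): blocked_by=2 -> Off by one

SQL:
SELECT a.title, b.name AS agent, c.title AS blocked_by
FROM tickets a
LEFT JOIN agents b ON a.agent_id = b.id
LEFT JOIN tickets c ON a.blocked_by = c.id

Result:
title          | agent  | blocked_by 
---------------+--------+------------
Missing icon   | NULL   | NULL       
Off by one     | Sam    | NULL       
Login fails    | Grace  | Off by one 
Slow page load | Xander | NULL       
Race condition | Jack   | Login fails
Wrong timezone | NULL   | Off by one 
Wrong total    | Jack   | Off by one 


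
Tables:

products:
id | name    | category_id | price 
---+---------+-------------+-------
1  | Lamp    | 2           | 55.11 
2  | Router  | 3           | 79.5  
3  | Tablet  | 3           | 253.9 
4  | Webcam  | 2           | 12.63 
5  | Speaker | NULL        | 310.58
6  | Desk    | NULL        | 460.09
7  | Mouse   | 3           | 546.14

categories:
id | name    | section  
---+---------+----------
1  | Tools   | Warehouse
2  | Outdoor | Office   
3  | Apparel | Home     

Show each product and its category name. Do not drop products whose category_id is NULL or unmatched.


LEFT JOIN keeps every row from products (the left table); where category_id has no match in categories, the category columns become NULL. Walk through each product:
  - product 1 (Lamp): category_id=2 -> matches Outdoor
  - product 2 (Router): category_id=3 -> matches Apparel
  - product 3 (Tablet): category_id=3 -> matches Apparel
  - product 4 (Webcam): category_id=2 -> matches Outdoor
  - product 5 (Speaker): category_id=NULL, no match -> kept with NULL
  - product 6 (Desk): category_id=NULL, no match -> kept with NULL
  - product 7 (Mouse): category_id=3 -> matches Apparel
All 7 rows appear; 2 have NULL category.

SQL:
SELECT a.name, b.name AS category
FROM products a
LEFT JOIN categories b ON a.category_id = b.id

Result:
name    | category
--------+---------
Lamp    | Outdoor 
Router  | Apparel 
Tablet  | Apparel 
Webcam  | Outdoor 
Speaker | NULL    
Desk    | NULL    
Mouse   | Apparel 


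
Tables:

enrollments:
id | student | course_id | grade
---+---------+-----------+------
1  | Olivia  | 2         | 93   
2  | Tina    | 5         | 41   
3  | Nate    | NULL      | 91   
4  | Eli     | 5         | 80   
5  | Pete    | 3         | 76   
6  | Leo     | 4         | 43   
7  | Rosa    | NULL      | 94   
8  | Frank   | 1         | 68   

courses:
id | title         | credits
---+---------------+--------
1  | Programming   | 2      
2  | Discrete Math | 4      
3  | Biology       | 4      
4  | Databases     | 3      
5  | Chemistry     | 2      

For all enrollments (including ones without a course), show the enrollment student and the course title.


LEFT JOIN keeps every row from enrollments (the left table); where course_id has no match in courses, the course columns become NULL. Walk through each enrollment:
  - enrollment 1 (Olivia): course_id=2 -> matches Discrete Math
  - enrollment 2 (Tina): course_id=5 -> matches Chemistry
  - enrollment 3 (Nate): course_id=NULL, no match -> kept with NULL
  - enrollment 4 (Eli): course_id=5 -> matches Chemistry
  - enrollment 5 (Pete): course_id=3 -> matches Biology
  - enrollment 6 (Leo): course_id=4 -> matches Databases
  - enrollment 7 (Rosa): course_id=NULL, no match -> kept with NULL
  - enrollment 8 (Frank): course_id=1 -> matches Programming
All 8 rows appear; 2 have NULL course.

SQL:
SELECT a.student, b.title AS course
FROM enrollments a
LEFT JOIN courses b ON a.course_id = b.id

Result:
student | course       
--------+--------------
Olivia  | Discrete Math
Tina    | Chemistry    
Nate    | NULL         
Eli     | Chemistry    
Pete    | Biology      
Leo     | Databases    
Rosa    | NULL         
Frank   | Programming  


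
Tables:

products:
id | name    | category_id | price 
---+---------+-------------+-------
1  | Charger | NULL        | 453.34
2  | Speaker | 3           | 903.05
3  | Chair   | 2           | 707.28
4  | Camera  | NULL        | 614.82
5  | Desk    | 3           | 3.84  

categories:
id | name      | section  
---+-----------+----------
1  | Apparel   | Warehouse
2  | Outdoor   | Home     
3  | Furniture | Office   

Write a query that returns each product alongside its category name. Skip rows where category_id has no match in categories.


INNER JOIN keeps only products rows whose category_id matches an id in categories. Walk through each product:
  - product 1 (Charger): category_id=NULL, no match -> dropped
  - product 2 (Speaker): category_id=3 -> matches Furniture
  - product 3 (Chair): category_id=2 -> matches Outdoor
  - product 4 (Camera): category_id=NULL, no match -> dropped
  - product 5 (Desk): category_id=3 -> matches Furniture
So 2 of 5 rows are dropped.

SQL:
SELECT a.name, b.name AS category
FROM products a
INNER JOIN categories b ON a.category_id = b.id

Result:
name    | category 
--------+----------
Speaker | Furniture
Chair   | Outdoor  
Desk    | Furniture


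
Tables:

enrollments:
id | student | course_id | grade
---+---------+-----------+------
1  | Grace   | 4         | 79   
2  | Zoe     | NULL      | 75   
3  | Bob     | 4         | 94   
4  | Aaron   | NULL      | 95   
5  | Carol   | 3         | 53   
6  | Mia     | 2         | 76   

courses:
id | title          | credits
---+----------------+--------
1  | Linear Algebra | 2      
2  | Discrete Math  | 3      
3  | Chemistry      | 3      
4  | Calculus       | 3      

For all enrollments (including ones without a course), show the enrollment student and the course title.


LEFT JOIN keeps every row from enrollments (the left table); where course_id has no match in courses, the course columns become NULL. Walk through each enrollment:
  - enrollment 1 (Grace): course_id=4 -> matches Calculus
  - enrollment 2 (Zoe): course_id=NULL, no match -> kept with NULL
  - enrollment 3 (Bob): course_id=4 -> matches Calculus
  - enrollment 4 (Aaron): course_id=NULL, no match -> kept with NULL
  - enrollment 5 (Carol): course_id=3 -> matches Chemistry
  - enrollment 6 (Mia): course_id=2 -> matches Discrete Math
All 6 rows appear; 2 have NULL course.

SQL:
SELECT a.student, b.title AS course
FROM enrollments a
LEFT JOIN courses b ON a.course_id = b.id

Result:
student | course       
--------+--------------
Grace   | Calculus     
Zoe     | NULL         
Bob     | Calculus     
Aaron   | NULL         
Carol   | Chemistry    
Mia     | Discrete Math


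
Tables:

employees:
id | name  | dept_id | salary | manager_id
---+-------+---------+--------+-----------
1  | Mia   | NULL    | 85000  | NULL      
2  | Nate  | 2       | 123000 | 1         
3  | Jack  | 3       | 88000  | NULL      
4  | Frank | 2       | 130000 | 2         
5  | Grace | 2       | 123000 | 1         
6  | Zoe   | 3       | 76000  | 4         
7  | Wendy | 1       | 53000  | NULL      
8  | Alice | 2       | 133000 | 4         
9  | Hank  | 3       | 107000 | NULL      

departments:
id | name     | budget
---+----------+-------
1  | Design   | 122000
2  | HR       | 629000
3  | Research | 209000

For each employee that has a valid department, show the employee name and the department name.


INNER JOIN keeps only employees rows whose dept_id matches an id in departments. Walk through each employee:
  - employee 1 (Mia): dept_id=NULL, no match -> dropped
  - employee 2 (Nate): dept_id=2 -> matches HR
  - employee 3 (Jack): dept_id=3 -> matches Research
  - employee 4 (Frank): dept_id=2 -> matches HR
  - employee 5 (Grace): dept_id=2 -> matches HR
  - employee 6 (Zoe): dept_id=3 -> matches Research
  - employee 7 (Wendy): dept_id=1 -> matches Design
  - employee 8 (Alice): dept_id=2 -> matches HR
  - employee 9 (Hank): dept_id=3 -> matches Research
So 1 of 9 rows is dropped.

SQL:
SELECT a.name, b.name AS department
FROM employees a
INNER JOIN departments b ON a.dept_id = b.id

Result:
name  | department
------+-----------
Nate  | HR        
Jack  | Research  
Frank | HR        
Grace | HR        
Zoe   | Research  
Wendy | Design    
Alice | HR        
Hank  | Research  


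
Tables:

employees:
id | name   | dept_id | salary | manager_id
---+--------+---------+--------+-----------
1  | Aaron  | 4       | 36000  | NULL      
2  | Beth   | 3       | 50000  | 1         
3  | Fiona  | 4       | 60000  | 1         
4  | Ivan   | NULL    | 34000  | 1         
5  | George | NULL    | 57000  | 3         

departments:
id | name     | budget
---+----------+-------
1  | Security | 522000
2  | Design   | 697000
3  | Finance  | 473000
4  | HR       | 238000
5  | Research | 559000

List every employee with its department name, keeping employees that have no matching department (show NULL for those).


LEFT JOIN keeps every row from employees (the left table); where dept_id has no match in departments, the department columns become NULL. Walk through each employee:
  - employee 1 (Aaron): dept_id=4 -> matches HR
  - employee 2 (Beth): dept_id=3 -> matches Finance
  - employee 3 (Fiona): dept_id=4 -> matches HR
  - employee 4 (Ivan): dept_id=NULL, no match -> kept with NULL
  - employee 5 (George): dept_id=NULL, no match -> kept with NULL
All 5 rows appear; 2 have NULL department.

SQL:
SELECT a.name, b.name AS department
FROM employees a
LEFT JOIN departments b ON a.dept_id = b.id

Result:
name   | department
-------+-----------
Aaron  | HR        
Beth   | Finance   
Fiona  | HR        
Ivan   | NULL      
George | NULL      


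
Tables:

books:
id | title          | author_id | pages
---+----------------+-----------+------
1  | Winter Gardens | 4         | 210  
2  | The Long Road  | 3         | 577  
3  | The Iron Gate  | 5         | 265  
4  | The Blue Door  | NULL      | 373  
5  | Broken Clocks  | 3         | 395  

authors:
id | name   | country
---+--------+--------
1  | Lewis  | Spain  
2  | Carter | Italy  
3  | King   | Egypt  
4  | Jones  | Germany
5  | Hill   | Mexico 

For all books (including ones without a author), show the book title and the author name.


LEFT JOIN keeps every row from books (the left table); where author_id has no match in authors, the author columns become NULL. Walk through each book:
  - book 1 (Winter Gardens): author_id=4 -> matches Jones
  - book 2 (The Long Road): author_id=3 -> matches King
  - book 3 (The Iron Gate): author_id=5 -> matches Hill
  - book 4 (The Blue Door): author_id=NULL, no match -> kept with NULL
  - book 5 (Broken Clocks): author_id=3 -> matches King
All 5 rows appear; 1 has NULL author.

SQL:
SELECT a.title, b.name AS author
FROM books a
LEFT JOIN authors b ON a.author_id = b.id

Result:
title          | author
---------------+-------
Winter Gardens | Jones 
The Long Road  | King  
The Iron Gate  | Hill  
The Blue Door  | NULL  
Broken Clocks  | King  


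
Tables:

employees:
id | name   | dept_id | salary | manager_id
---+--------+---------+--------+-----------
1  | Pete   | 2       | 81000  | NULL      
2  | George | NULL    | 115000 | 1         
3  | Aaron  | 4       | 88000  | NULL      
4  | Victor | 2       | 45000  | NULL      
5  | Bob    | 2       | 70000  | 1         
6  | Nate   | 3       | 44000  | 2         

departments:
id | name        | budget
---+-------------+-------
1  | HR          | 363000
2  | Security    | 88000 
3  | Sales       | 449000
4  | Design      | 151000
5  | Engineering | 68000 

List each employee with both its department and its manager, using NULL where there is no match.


Two LEFT JOINs from the same base table employees: one to departments via dept_id, one to employees itself via manager_id. Both are LEFT so every employee is preserved.
Match against departments:
  - employee 1 (Pete): dept_id=2 -> matches Security
  - employee 2 (George): dept_id=NULL, no match -> kept with NULL
  - employee 3 (Aaron): dept_id=4 -> matches Design
  - employee 4 (Victor): dept_id=2 -> matches Security
  - employee 5 (Bob): dept_id=2 -> matches Security
  - employee 6 (Nate): dept_id=3 -> matches Sales
Match against employees (self):
  - employee 1 (Pete): manager_id=NULL -> NULL
  - employee 2 (George): manager_id=1 -> Pete
  - employee 3 (Aaron): manager_id=NULL -> NULL
  - employee 4 (Victor): manager_id=NULL -> NULL
  - employee 5 (Bob): manager_id=1 -> Pete
  - employee 6 (Nate): manager_id=2 -> George

SQL:
SELECT a.name, b.name AS department, c.name AS manager
FROM employees a
LEFT JOIN departments b ON a.dept_id = b.id
LEFT JOIN employees c ON a.manager_id = c.id

Result:
name   | department | manager
-------+------------+--------
Pete   | Security   | NULL   
George | NULL       | Pete   
Aaron  | Design     | NULL   
Victor | Security   | NULL   
Bob    | Security   | Pete   
Nate   | Sales      | George 


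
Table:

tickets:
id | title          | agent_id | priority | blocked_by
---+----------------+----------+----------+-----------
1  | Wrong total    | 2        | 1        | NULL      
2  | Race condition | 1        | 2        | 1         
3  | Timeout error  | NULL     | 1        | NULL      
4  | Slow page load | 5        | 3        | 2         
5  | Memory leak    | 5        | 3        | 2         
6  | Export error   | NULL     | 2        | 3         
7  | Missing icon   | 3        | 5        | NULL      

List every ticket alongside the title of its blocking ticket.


This is a self-join: tickets is joined to a second copy of itself, matching each row's blocked_by to another row's id. Use LEFT JOIN so rows with blocked_by=NULL are kept.
  - ticket 1 (Wrong total): blocked_by=NULL -> NULL
  - ticket 2 (Race condition): blocked_by=1 -> Wrong total
  - ticket 3 (Timeout error): blocked_by=NULL -> NULL
  - ticket 4 (Slow page load): blocked_by=2 -> Race condition
  - ticket 5 (Memory leak): blocked_by=2 -> Race condition
  - ticket 6 (Export error): blocked_by=3 -> Timeout error
  - ticket 7 (Missing icon): blocked_by=NULL -> NULL

SQL:
SELECT a.title AS item, b.title AS blocked_by
FROM tickets a
LEFT JOIN tickets b ON a.blocked_by = b.id

Result:
item           | blocked_by    
---------------+---------------
Wrong total    | NULL          
Race condition | Wrong total   
Timeout error  | NULL          
Slow page load | Race condition
Memory leak    | Race condition
Export error   | Timeout error 
Missing icon   | NULL          


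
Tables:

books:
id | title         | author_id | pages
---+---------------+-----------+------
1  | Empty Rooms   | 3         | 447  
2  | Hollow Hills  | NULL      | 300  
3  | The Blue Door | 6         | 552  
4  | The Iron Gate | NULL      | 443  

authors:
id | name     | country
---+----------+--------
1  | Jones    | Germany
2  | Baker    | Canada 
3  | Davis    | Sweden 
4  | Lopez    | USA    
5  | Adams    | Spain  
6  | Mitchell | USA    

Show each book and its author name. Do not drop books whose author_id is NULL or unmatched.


LEFT JOIN keeps every row from books (the left table); where author_id has no match in authors, the author columns become NULL. Walk through each book:
  - book 1 (Empty Rooms): author_id=3 -> matches Davis
  - book 2 (Hollow Hills): author_id=NULL, no match -> kept with NULL
  - book 3 (The Blue Door): author_id=6 -> matches Mitchell
  - book 4 (The Iron Gate): author_id=NULL, no match -> kept with NULL
All 4 rows appear; 2 have NULL author.

SQL:
SELECT a.title, b.name AS author
FROM books a
LEFT JOIN authors b ON a.author_id = b.id

Result:
title         | author  
--------------+---------
Empty Rooms   | Davis   
Hollow Hills  | NULL    
The Blue Door | Mitchell
The Iron Gate | NULL    


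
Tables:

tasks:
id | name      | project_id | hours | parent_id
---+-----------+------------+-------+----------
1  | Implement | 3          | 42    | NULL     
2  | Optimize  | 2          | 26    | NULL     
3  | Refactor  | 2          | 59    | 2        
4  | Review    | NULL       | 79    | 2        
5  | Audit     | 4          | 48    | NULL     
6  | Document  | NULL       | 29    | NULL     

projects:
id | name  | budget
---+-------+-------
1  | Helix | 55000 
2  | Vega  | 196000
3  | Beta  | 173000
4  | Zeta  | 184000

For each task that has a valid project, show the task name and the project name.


INNER JOIN keeps only tasks rows whose project_id matches an id in projects. Walk through each task:
  - task 1 (Implement): project_id=3 -> matches Beta
  - task 2 (Optimize): project_id=2 -> matches Vega
  - task 3 (Refactor): project_id=2 -> matches Vega
  - task 4 (Review): project_id=NULL, no match -> dropped
  - task 5 (Audit): project_id=4 -> matches Zeta
  - task 6 (Document): project_id=NULL, no match -> dropped
So 2 of 6 rows are dropped.

SQL:
SELECT a.name, b.name AS project
FROM tasks a
INNER JOIN projects b ON a.project_id = b.id

Result:
name      | project
----------+--------
Implement | Beta   
Optimize  | Vega   
Refactor  | Vega   
Audit     | Zeta   


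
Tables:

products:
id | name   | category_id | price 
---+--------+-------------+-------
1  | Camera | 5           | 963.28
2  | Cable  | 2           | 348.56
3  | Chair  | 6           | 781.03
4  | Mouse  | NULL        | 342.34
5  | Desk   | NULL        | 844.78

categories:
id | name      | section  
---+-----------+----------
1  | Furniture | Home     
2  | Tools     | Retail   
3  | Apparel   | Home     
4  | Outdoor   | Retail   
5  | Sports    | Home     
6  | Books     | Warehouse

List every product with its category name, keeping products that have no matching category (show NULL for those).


LEFT JOIN keeps every row from products (the left table); where category_id has no match in categories, the category columns become NULL. Walk through each product:
  - product 1 (Camera): category_id=5 -> matches Sports
  - product 2 (Cable): category_id=2 -> matches Tools
  - product 3 (Chair): category_id=6 -> matches Books
  - product 4 (Mouse): category_id=NULL, no match -> kept with NULL
  - product 5 (Desk): category_id=NULL, no match -> kept with NULL
All 5 rows appear; 2 have NULL category.

SQL:
SELECT a.name, b.name AS category
FROM products a
LEFT JOIN categories b ON a.category_id = b.id

Result:
name   | category
-------+---------
Camera | Sports  
Cable  | Tools   
Chair  | Books   
Mouse  | NULL    
Desk   | NULL    


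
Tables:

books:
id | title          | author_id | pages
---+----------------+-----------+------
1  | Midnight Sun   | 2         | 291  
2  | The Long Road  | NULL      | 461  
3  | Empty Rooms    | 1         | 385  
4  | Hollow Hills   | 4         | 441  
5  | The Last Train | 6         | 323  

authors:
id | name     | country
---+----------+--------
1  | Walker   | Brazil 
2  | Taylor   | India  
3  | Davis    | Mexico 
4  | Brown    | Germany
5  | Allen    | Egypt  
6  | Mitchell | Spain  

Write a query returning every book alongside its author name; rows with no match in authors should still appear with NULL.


LEFT JOIN keeps every row from books (the left table); where author_id has no match in authors, the author columns become NULL. Walk through each book:
  - book 1 (Midnight Sun): author_id=2 -> matches Taylor
  - book 2 (The Long Road): author_id=NULL, no match -> kept with NULL
  - book 3 (Empty Rooms): author_id=1 -> matches Walker
  - book 4 (Hollow Hills): author_id=4 -> matches Brown
  - book 5 (The Last Train): author_id=6 -> matches Mitchell
All 5 rows appear; 1 has NULL author.

SQL:
SELECT a.title, b.name AS author
FROM books a
LEFT JOIN authors b ON a.author_id = b.id

Result:
title          | author  
---------------+---------
Midnight Sun   | Taylor  
The Long Road  | NULL    
Empty Rooms    | Walker  
Hollow Hills   | Brown   
The Last Train | Mitchell


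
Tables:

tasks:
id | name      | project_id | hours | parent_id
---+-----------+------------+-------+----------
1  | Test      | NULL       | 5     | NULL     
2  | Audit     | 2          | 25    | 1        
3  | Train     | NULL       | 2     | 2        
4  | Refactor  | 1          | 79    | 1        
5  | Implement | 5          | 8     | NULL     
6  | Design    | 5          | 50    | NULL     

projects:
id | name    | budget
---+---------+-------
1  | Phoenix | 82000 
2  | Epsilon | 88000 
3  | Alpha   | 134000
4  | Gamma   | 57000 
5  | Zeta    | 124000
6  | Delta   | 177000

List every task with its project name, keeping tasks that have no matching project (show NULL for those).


LEFT JOIN keeps every row from tasks (the left table); where project_id has no match in projects, the project columns become NULL. Walk through each task:
  - task 1 (Test): project_id=NULL, no match -> kept with NULL
  - task 2 (Audit): project_id=2 -> matches Epsilon
  - task 3 (Train): project_id=NULL, no match -> kept with NULL
  - task 4 (Refactor): project_id=1 -> matches Phoenix
  - task 5 (Implement): project_id=5 -> matches Zeta
  - task 6 (Design): project_id=5 -> matches Zeta
All 6 rows appear; 2 have NULL project.

SQL:
SELECT a.name, b.name AS project
FROM tasks a
LEFT JOIN projects b ON a.project_id = b.id

Result:
name      | project
----------+--------
Test      | NULL   
Audit     | Epsilon
Train     | NULL   
Refactor  | Phoenix
Implement | Zeta   
Design    | Zeta   


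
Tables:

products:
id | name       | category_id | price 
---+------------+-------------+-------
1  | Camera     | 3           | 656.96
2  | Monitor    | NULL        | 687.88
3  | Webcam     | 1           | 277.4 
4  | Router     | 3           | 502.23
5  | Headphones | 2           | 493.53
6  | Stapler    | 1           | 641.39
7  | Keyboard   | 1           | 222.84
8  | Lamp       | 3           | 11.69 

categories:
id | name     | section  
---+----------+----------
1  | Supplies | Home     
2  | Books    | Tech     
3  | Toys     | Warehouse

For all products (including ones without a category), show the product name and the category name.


LEFT JOIN keeps every row from products (the left table); where category_id has no match in categories, the category columns become NULL. Walk through each product:
  - product 1 (Camera): category_id=3 -> matches Toys
  - product 2 (Monitor): category_id=NULL, no match -> kept with NULL
  - product 3 (Webcam): category_id=1 -> matches Supplies
  - product 4 (Router): category_id=3 -> matches Toys
  - product 5 (Headphones): category_id=2 -> matches Books
  - product 6 (Stapler): category_id=1 -> matches Supplies
  - product 7 (Keyboard): category_id=1 -> matches Supplies
  - product 8 (Lamp): category_id=3 -> matches Toys
All 8 rows appear; 1 has NULL category.

SQL:
SELECT a.name, b.name AS category
FROM products a
LEFT JOIN categories b ON a.category_id = b.id

Result:
name       | category
-----------+---------
Camera     | Toys    
Monitor    | NULL    
Webcam     | Supplies
Router     | Toys    
Headphones | Books   
Stapler    | Supplies
Keyboard   | Supplies
Lamp       | Toys    
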